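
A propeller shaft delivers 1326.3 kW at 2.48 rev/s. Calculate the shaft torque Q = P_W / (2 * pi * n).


Formula: Q = P_W / (2 * pi * n)
Step 1 — P_W = 1326.3 kW * 1000 = 1326300.0 W
Step 2 — 2 * pi * n = 2 * pi * 2.48 = 15.5823
Step 3 — Q = 1326300.0 / 15.5823 ≈ 85116 N·m (5 s.f.)

85116 N·m


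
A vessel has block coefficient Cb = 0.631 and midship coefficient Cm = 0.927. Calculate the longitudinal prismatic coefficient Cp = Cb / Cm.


Formula: Cp = Cb / Cm
Substituting: Cp = 0.631 / 0.927
Result: Cp ≈ 0.68069 (5 s.f.)

0.68069


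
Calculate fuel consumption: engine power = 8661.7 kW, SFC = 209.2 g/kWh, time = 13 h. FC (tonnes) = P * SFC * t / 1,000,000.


Formula: FC (tonnes) = P * SFC * t / 1,000,000
Step 1 — P * SFC * t = 8661.7 * 209.2 * 13 = 23556359.32 g
Step 2 — FC (tonnes) = 23556359.32 / 1,000,000 ≈ 23.556 tonnes (5 s.f.)

23.556 tonnes


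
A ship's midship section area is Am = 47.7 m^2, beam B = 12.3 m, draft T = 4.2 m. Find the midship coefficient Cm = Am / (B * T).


Formula: Cm = Am / (B * T)
Step 1 — B * T = 12.3 * 4.2 = 51.66 m^2
Step 2 — Cm = 47.7 / 51.66 ≈ 0.92334 (5 s.f.)

0.92334


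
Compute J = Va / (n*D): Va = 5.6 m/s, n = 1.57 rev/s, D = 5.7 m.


Formula: J = Va / (n * D)
Step 1 — n * D = 1.57 * 5.7 = 8.949
Step 2 — J = 5.6 / 8.949 ≈ 0.62577 (5 s.f.)

0.62577


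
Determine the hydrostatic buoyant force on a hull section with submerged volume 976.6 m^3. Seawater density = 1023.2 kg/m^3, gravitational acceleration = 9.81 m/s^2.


Formula: Fb = rho * g * V
Substituting: Fb = 1023.2 * 9.81 * 976.6
Intermediate: 1023.2 * 9.81 = 10037.592
Result: Fb = 10037.592 * 976.6 ≈ 9802700 N (5 s.f.)

9802700 N


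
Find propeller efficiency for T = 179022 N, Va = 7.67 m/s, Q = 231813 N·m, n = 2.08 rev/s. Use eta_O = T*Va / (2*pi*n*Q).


Formula: eta = T * Va / (2 * pi * n * Q)
Step 1 — numerator = T * Va = 179022 * 7.67 = 1373098.74
Step 2 — 2 * pi * n = 2 * pi * 2.08 = 13.069025
Step 3 — denominator = 13.069025 * 231813 = 3029569.89
Step 4 — eta = 1373098.74 / 3029569.89 ≈ 0.45323 (5 s.f.)

0.45323


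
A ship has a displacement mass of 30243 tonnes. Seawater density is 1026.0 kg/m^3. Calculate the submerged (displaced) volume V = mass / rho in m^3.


Formula: V = mass / rho
Step 1 — convert tonnes to kg: 30243 t * 1000 = 30243000 kg
Step 2 — V = 30243000 / 1026.0 ≈ 29477 m^3 (5 s.f.)

29477 m^3


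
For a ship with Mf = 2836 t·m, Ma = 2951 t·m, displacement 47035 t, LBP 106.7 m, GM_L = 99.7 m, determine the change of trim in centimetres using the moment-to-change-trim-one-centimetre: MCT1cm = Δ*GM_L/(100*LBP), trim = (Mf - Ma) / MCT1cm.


Formula: net trimming moment = Mf - Ma; MCT1cm = Δ*GM_L/(100*LBP); trim = net moment / MCT1cm
Step 1 — net trimming moment = 2836 - 2951 = -115 t·m
Step 2 — MCT1cm = 47035 * 99.7 / (100 * 106.7) = 439.4929 t·m/cm
Step 3 — trim = -115 / 439.4929 ≈ -0.26167 cm (5 s.f.)

-0.26167 cm


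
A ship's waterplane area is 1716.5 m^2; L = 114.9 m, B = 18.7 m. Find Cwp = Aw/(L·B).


Formula: Cwp = Aw / (L * B)
Step 1 — L * B = 114.9 * 18.7 = 2148.63 m^2
Step 2 — Cwp = 1716.5 / 2148.63 ≈ 0.79888 (5 s.f.)

0.79888


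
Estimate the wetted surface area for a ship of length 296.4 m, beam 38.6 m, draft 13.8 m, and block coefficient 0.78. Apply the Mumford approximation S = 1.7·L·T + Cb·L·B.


Formula: S = 1.7*L*T + V/T with V = Cb*L*B*T, i.e. S = L * (1.7*T + Cb*B)
Step 1 — 1.7*T = 1.7 * 13.8 = 23.46 m
Step 2 — Cb*B = 0.78 * 38.6 = 30.108 m
Step 3 — 1.7*T + Cb*B = 23.46 + 30.108 = 53.568 m
Step 4 — S = 296.4 * 53.568 ≈ 15878 m^2 (5 s.f.)

15878 m^2


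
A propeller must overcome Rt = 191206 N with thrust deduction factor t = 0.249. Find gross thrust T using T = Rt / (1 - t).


Formula: T = Rt / (1 - t)
Step 1 — (1 - t) = 1 - 0.249 = 0.751
Step 2 — T = 191206 / 0.751 ≈ 254600 N (5 s.f.)

254600 N


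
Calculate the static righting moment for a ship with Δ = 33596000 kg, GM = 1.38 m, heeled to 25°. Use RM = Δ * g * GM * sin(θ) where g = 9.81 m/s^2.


Formula: GZ = GM * sin(theta); RM = disp * g * GZ
Step 1 — GZ = 1.38 * sin(25°) = 1.38 * 0.422618 = 0.583213 m
Step 2 — RM = 33596000 * 9.81 * 0.583213 ≈ 192210000 N·m (5 s.f.)

192210000 N·m


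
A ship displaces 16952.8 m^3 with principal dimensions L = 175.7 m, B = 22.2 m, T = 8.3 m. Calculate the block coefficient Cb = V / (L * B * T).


Formula: Cb = V / (L * B * T)
Step 1 — L * B * T = 175.7 * 22.2 * 8.3 = 32374.482 m^3
Step 2 — Cb = 16952.8 / 32374.482 ≈ 0.52365 (5 s.f.)

0.52365


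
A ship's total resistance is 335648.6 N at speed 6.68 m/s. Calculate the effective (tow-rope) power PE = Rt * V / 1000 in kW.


Formula: PE = Rt * V / 1000 (kW)
Step 1 — PE (W) = 335648.6 * 6.68 = 2242132.648 W
Step 2 — PE (kW) = 2242132.648 / 1000 ≈ 2242.1 kW (5 s.f.)

2242.1 kW


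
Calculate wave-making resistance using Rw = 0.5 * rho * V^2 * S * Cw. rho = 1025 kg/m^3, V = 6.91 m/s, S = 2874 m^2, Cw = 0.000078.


Formula: Rw = 0.5 * rho * V^2 * S * Cw
Step 1 — V^2 = 6.91^2 = 47.7481
Step 2 — 0.5 * rho * V^2 = 0.5 * 1025 * 47.7481 = 24470.90125
Step 3 — Rw = 24470.90125 * 2874 * 0.000078 ≈ 5485.7 N (5 s.f.)

5485.7 N


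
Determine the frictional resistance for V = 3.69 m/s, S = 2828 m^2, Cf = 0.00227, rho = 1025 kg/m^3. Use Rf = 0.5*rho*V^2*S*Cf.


Formula: Rf = 0.5 * rho * V^2 * S * Cf
Step 1 — V^2 = 3.69^2 = 13.6161
Step 2 — 0.5 * rho * V^2 = 0.5 * 1025 * 13.6161 = 6978.25125
Step 3 — Rf = 6978.25125 * 2828 * 0.00227 ≈ 44797 N (5 s.f.)

44797 N


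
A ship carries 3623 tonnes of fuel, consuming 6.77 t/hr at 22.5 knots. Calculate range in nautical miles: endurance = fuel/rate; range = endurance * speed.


Formula: endurance = fuel / rate; range = endurance * speed
Step 1 — endurance = 3623 / 6.77 = 535.1551 hours
Step 2 — range = 535.1551 * 22.5 ≈ 12041 nautical miles (5 s.f.)

12041 NM


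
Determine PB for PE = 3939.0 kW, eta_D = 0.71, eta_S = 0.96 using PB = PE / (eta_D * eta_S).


Formula: PB = PE / (eta_D * eta_S)
Step 1 — combined efficiency = eta_D * eta_S = 0.71 * 0.96 = 0.6816
Step 2 — PB = 3939.0 / 0.6816 ≈ 5779.0 kW (5 s.f.)

5779.0 kW


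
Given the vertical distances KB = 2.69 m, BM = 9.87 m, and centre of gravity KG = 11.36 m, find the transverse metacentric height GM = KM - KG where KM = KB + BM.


Formula: GM = KB + BM - KG
Step 1 — KM = KB + BM = 2.69 + 9.87 = 12.56 m
Step 2 — GM = KM - KG = 12.56 - 11.36 = 1.2 m

1.2 m


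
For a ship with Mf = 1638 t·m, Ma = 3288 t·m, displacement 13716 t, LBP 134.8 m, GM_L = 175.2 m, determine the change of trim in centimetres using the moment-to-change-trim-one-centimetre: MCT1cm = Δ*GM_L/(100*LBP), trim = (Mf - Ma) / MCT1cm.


Formula: net trimming moment = Mf - Ma; MCT1cm = Δ*GM_L/(100*LBP); trim = net moment / MCT1cm
Step 1 — net trimming moment = 1638 - 3288 = -1650 t·m
Step 2 — MCT1cm = 13716 * 175.2 / (100 * 134.8) = 178.2673 t·m/cm
Step 3 — trim = -1650 / 178.2673 ≈ -9.2558 cm (5 s.f.)

-9.2558 cm


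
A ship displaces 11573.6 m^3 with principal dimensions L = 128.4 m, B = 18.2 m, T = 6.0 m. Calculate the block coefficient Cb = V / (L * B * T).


Formula: Cb = V / (L * B * T)
Step 1 — L * B * T = 128.4 * 18.2 * 6.0 = 14021.28 m^3
Step 2 — Cb = 11573.6 / 14021.28 ≈ 0.82543 (5 s.f.)

0.82543


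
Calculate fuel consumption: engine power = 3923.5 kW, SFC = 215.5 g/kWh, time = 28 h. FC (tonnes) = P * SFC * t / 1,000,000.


Formula: FC (tonnes) = P * SFC * t / 1,000,000
Step 1 — P * SFC * t = 3923.5 * 215.5 * 28 = 23674399.0 g
Step 2 — FC (tonnes) = 23674399.0 / 1,000,000 ≈ 23.674 tonnes (5 s.f.)

23.674 tonnes


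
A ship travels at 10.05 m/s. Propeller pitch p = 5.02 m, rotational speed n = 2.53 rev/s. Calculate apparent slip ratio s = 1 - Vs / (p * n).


Formula: s = 1 - Vs / (p * n)
Step 1 — p * n = 5.02 * 2.53 = 12.7006
Step 2 — Vs / (p*n) = 10.05 / 12.7006 = 0.791301 (6 d.p.)
Step 3 — s = 1 - 0.791301 = 0.208699

0.208699


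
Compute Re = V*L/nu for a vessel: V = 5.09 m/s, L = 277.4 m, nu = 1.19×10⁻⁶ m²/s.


Formula: Re = V * L / nu
Step 1 — V * L = 5.09 * 277.4 = 1411.966 m^2/s
Step 2 — Re = 1411.966 / 1.19e-6 = 1.19e+09

1.19e+09


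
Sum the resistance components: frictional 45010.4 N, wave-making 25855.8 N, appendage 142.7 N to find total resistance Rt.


Formula: Rt = Rf + Rw + Ra
Substituting: Rt = 45010.4 + 25855.8 + 142.7
Result: Rt = 71008.9 N

71008.9 N


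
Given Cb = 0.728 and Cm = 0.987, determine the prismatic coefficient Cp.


Formula: Cp = Cb / Cm
Substituting: Cp = 0.728 / 0.987
Result: Cp ≈ 0.73759 (5 s.f.)

0.73759


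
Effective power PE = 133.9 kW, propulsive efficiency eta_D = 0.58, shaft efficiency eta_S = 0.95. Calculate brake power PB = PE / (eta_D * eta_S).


Formula: PB = PE / (eta_D * eta_S)
Step 1 — combined efficiency = eta_D * eta_S = 0.58 * 0.95 = 0.551
Step 2 — PB = 133.9 / 0.551 ≈ 243.01 kW (5 s.f.)

243.01 kW


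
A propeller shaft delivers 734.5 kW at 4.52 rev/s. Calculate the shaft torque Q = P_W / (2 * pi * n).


Formula: Q = P_W / (2 * pi * n)
Step 1 — P_W = 734.5 kW * 1000 = 734500.0 W
Step 2 — 2 * pi * n = 2 * pi * 4.52 = 28.399998
Step 3 — Q = 734500.0 / 28.399998 ≈ 25863 N·m (5 s.f.)

25863 N·m


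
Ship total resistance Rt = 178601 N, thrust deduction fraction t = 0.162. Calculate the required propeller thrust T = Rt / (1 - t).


Formula: T = Rt / (1 - t)
Step 1 — (1 - t) = 1 - 0.162 = 0.838
Step 2 — T = 178601 / 0.838 ≈ 213130 N (5 s.f.)

213130 N


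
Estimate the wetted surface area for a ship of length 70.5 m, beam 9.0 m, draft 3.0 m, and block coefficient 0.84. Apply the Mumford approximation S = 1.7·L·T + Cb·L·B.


Formula: S = 1.7*L*T + V/T with V = Cb*L*B*T, i.e. S = L * (1.7*T + Cb*B)
Step 1 — 1.7*T = 1.7 * 3.0 = 5.1 m
Step 2 — Cb*B = 0.84 * 9.0 = 7.56 m
Step 3 — 1.7*T + Cb*B = 5.1 + 7.56 = 12.66 m
Step 4 — S = 70.5 * 12.66 ≈ 892.53 m^2 (5 s.f.)

892.53 m^2


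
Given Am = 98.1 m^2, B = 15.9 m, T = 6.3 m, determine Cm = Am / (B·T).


Formula: Cm = Am / (B * T)
Step 1 — B * T = 15.9 * 6.3 = 100.17 m^2
Step 2 — Cm = 98.1 / 100.17 ≈ 0.97934 (5 s.f.)

0.97934


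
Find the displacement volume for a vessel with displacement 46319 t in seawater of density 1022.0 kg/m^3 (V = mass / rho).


Formula: V = mass / rho
Step 1 — convert tonnes to kg: 46319 t * 1000 = 46319000 kg
Step 2 — V = 46319000 / 1022.0 ≈ 45322 m^3 (5 s.f.)

45322 m^3


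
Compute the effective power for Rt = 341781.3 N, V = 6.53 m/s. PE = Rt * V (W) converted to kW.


Formula: PE = Rt * V / 1000 (kW)
Step 1 — PE (W) = 341781.3 * 6.53 = 2231831.889 W
Step 2 — PE (kW) = 2231831.889 / 1000 ≈ 2231.8 kW (5 s.f.)

2231.8 kW


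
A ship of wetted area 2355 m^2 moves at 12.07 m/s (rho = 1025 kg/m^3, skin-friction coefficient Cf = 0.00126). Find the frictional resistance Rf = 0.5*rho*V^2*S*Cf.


Formula: Rf = 0.5 * rho * V^2 * S * Cf
Step 1 — V^2 = 12.07^2 = 145.6849
Step 2 — 0.5 * rho * V^2 = 0.5 * 1025 * 145.6849 = 74663.51125
Step 3 — Rf = 74663.51125 * 2355 * 0.00126 ≈ 221550 N (5 s.f.)

221550 N


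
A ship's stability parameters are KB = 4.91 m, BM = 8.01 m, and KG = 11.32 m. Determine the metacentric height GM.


Formula: GM = KB + BM - KG
Step 1 — KM = KB + BM = 4.91 + 8.01 = 12.92 m
Step 2 — GM = KM - KG = 12.92 - 11.32 = 1.6 m

1.6 m


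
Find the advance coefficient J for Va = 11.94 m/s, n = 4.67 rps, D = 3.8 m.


Formula: J = Va / (n * D)
Step 1 — n * D = 4.67 * 3.8 = 17.746
Step 2 — J = 11.94 / 17.746 ≈ 0.67283 (5 s.f.)

0.67283


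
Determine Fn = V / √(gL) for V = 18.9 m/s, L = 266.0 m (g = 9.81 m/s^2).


Formula: Fn = V / sqrt(g * L)
Step 1 — g * L = 9.81 * 266.0 = 2609.46
Step 2 — sqrt(g * L) = sqrt(2609.46) = 51.082874
Step 3 — Fn = 18.9 / 51.082874 ≈ 0.36999 (5 s.f.)

0.36999


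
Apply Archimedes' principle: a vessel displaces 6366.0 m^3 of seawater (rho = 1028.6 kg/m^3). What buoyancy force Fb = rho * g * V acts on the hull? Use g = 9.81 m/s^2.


Formula: Fb = rho * g * V
Substituting: Fb = 1028.6 * 9.81 * 6366.0
Intermediate: 1028.6 * 9.81 = 10090.566
Result: Fb = 10090.566 * 6366.0 ≈ 64237000 N (5 s.f.)

64237000 N


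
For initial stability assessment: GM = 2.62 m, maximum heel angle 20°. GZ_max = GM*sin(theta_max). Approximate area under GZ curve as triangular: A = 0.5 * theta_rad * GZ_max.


Formula: GZ_max = GM * sin(theta); Area = 0.5 * theta_rad * GZ_max
Step 1 — GZ_max = 2.62 * sin(20°) = 2.62 * 0.34202 = 0.896092 m
Step 2 — theta_rad = 20 * pi/180 = 0.349066 rad
Step 3 — Area = 0.5 * 0.349066 * 0.896092 ≈ 0.15640 m·rad (5 s.f.)

0.15640 m·rad


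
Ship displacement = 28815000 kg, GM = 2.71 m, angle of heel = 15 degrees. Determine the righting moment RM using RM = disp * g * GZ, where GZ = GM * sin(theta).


Formula: GZ = GM * sin(theta); RM = disp * g * GZ
Step 1 — GZ = 2.71 * sin(15°) = 2.71 * 0.258819 = 0.701399 m
Step 2 — RM = 28815000 * 9.81 * 0.701399 ≈ 198270000 N·m (5 s.f.)

198270000 N·m


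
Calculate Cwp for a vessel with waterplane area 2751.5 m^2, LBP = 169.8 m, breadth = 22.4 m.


Formula: Cwp = Aw / (L * B)
Step 1 — L * B = 169.8 * 22.4 = 3803.52 m^2
Step 2 — Cwp = 2751.5 / 3803.52 ≈ 0.72341 (5 s.f.)

0.72341


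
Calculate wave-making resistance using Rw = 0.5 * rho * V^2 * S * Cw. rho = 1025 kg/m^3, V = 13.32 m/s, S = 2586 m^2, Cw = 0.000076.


Formula: Rw = 0.5 * rho * V^2 * S * Cw
Step 1 — V^2 = 13.32^2 = 177.4224
Step 2 — 0.5 * rho * V^2 = 0.5 * 1025 * 177.4224 = 90928.98
Step 3 — Rw = 90928.98 * 2586 * 0.000076 ≈ 17871 N (5 s.f.)

17871 N


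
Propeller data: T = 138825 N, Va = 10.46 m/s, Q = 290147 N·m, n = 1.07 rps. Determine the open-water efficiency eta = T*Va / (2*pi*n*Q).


Formula: eta = T * Va / (2 * pi * n * Q)
Step 1 — numerator = T * Va = 138825 * 10.46 = 1452109.5
Step 2 — 2 * pi * n = 2 * pi * 1.07 = 6.723008
Step 3 — denominator = 6.723008 * 290147 = 1950660.6
Step 4 — eta = 1452109.5 / 1950660.6 ≈ 0.74442 (5 s.f.)

0.74442


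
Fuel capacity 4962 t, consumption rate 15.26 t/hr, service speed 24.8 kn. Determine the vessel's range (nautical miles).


Formula: endurance = fuel / rate; range = endurance * speed
Step 1 — endurance = 4962 / 15.26 = 325.1638 hours
Step 2 — range = 325.1638 * 24.8 ≈ 8064.1 nautical miles (5 s.f.)

8064.1 NM


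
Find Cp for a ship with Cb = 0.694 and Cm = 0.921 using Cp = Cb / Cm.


Formula: Cp = Cb / Cm
Substituting: Cp = 0.694 / 0.921
Result: Cp ≈ 0.75353 (5 s.f.)

0.75353


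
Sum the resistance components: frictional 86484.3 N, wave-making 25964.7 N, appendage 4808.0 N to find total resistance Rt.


Formula: Rt = Rf + Rw + Ra
Substituting: Rt = 86484.3 + 25964.7 + 4808.0
Result: Rt = 117257.0 N

117257.0 N


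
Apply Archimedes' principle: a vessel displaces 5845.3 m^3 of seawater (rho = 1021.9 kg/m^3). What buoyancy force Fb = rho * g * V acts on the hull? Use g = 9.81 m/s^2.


Formula: Fb = rho * g * V
Substituting: Fb = 1021.9 * 9.81 * 5845.3
Intermediate: 1021.9 * 9.81 = 10024.839
Result: Fb = 10024.839 * 5845.3 ≈ 58598000 N (5 s.f.)

58598000 N


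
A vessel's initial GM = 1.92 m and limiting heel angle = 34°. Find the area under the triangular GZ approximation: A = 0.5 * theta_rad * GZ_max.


Formula: GZ_max = GM * sin(theta); Area = 0.5 * theta_rad * GZ_max
Step 1 — GZ_max = 1.92 * sin(34°) = 1.92 * 0.559193 = 1.073651 m
Step 2 — theta_rad = 34 * pi/180 = 0.593412 rad
Step 3 — Area = 0.5 * 0.593412 * 1.073651 ≈ 0.31856 m·rad (5 s.f.)

0.31856 m·rad


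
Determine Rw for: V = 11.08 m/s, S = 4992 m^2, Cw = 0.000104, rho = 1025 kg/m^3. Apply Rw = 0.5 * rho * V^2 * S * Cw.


Formula: Rw = 0.5 * rho * V^2 * S * Cw
Step 1 — V^2 = 11.08^2 = 122.7664
Step 2 — 0.5 * rho * V^2 = 0.5 * 1025 * 122.7664 = 62917.78
Step 3 — Rw = 62917.78 * 4992 * 0.000104 ≈ 32665 N (5 s.f.)

32665 N


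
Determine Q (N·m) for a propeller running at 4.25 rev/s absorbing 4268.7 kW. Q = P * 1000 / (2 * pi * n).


Formula: Q = P_W / (2 * pi * n)
Step 1 — P_W = 4268.7 kW * 1000 = 4268700.0 W
Step 2 — 2 * pi * n = 2 * pi * 4.25 = 26.703538
Step 3 — Q = 4268700.0 / 26.703538 ≈ 159860 N·m (5 s.f.)

159860 N·m


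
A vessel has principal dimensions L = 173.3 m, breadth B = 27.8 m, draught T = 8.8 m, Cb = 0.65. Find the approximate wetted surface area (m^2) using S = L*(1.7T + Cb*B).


Formula: S = 1.7*L*T + V/T with V = Cb*L*B*T, i.e. S = L * (1.7*T + Cb*B)
Step 1 — 1.7*T = 1.7 * 8.8 = 14.96 m
Step 2 — Cb*B = 0.65 * 27.8 = 18.07 m
Step 3 — 1.7*T + Cb*B = 14.96 + 18.07 = 33.03 m
Step 4 — S = 173.3 * 33.03 ≈ 5724.1 m^2 (5 s.f.)

5724.1 m^2


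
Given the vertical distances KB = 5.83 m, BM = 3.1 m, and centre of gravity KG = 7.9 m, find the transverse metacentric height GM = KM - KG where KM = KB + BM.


Formula: GM = KB + BM - KG
Step 1 — KM = KB + BM = 5.83 + 3.1 = 8.93 m
Step 2 — GM = KM - KG = 8.93 - 7.9 = 1.03 m

1.03 m


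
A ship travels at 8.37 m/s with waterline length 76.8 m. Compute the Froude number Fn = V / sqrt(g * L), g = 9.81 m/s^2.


Formula: Fn = V / sqrt(g * L)
Step 1 — g * L = 9.81 * 76.8 = 753.408
Step 2 — sqrt(g * L) = sqrt(753.408) = 27.448279
Step 3 — Fn = 8.37 / 27.448279 ≈ 0.30494 (5 s.f.)

0.30494


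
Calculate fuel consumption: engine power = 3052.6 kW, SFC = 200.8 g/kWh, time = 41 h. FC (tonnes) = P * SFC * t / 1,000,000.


Formula: FC (tonnes) = P * SFC * t / 1,000,000
Step 1 — P * SFC * t = 3052.6 * 200.8 * 41 = 25131445.28 g
Step 2 — FC (tonnes) = 25131445.28 / 1,000,000 ≈ 25.131 tonnes (5 s.f.)

25.131 tonnes


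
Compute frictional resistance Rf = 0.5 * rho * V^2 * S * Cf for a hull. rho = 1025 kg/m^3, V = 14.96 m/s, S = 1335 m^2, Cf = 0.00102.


Formula: Rf = 0.5 * rho * V^2 * S * Cf
Step 1 — V^2 = 14.96^2 = 223.8016
Step 2 — 0.5 * rho * V^2 = 0.5 * 1025 * 223.8016 = 114698.32
Step 3 — Rf = 114698.32 * 1335 * 0.00102 ≈ 156180 N (5 s.f.)

156180 N


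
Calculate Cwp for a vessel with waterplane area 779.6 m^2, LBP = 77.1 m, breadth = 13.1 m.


Formula: Cwp = Aw / (L * B)
Step 1 — L * B = 77.1 * 13.1 = 1010.01 m^2
Step 2 — Cwp = 779.6 / 1010.01 ≈ 0.77187 (5 s.f.)

0.77187


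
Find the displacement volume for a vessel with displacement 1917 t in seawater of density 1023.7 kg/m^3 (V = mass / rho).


Formula: V = mass / rho
Step 1 — convert tonnes to kg: 1917 t * 1000 = 1917000 kg
Step 2 — V = 1917000 / 1023.7 ≈ 1872.6 m^3 (5 s.f.)

1872.6 m^3


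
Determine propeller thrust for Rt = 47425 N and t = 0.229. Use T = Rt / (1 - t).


Formula: T = Rt / (1 - t)
Step 1 — (1 - t) = 1 - 0.229 = 0.771
Step 2 — T = 47425 / 0.771 ≈ 61511 N (5 s.f.)

61511 N


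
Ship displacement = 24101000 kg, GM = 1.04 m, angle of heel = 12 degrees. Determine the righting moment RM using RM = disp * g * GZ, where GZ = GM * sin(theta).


Formula: GZ = GM * sin(theta); RM = disp * g * GZ
Step 1 — GZ = 1.04 * sin(12°) = 1.04 * 0.207912 = 0.216228 m
Step 2 — RM = 24101000 * 9.81 * 0.216228 ≈ 51123000 N·m (5 s.f.)

51123000 N·m


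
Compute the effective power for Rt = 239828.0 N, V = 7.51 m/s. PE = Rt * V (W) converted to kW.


Formula: PE = Rt * V / 1000 (kW)
Step 1 — PE (W) = 239828.0 * 7.51 = 1801108.28 W
Step 2 — PE (kW) = 1801108.28 / 1000 ≈ 1801.1 kW (5 s.f.)

1801.1 kW


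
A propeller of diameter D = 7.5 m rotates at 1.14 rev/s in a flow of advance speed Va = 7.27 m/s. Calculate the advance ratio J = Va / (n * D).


Formula: J = Va / (n * D)
Step 1 — n * D = 1.14 * 7.5 = 8.55
Step 2 — J = 7.27 / 8.55 ≈ 0.85029 (5 s.f.)

0.85029


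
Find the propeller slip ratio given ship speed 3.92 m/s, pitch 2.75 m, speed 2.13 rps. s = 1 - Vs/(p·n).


Formula: s = 1 - Vs / (p * n)
Step 1 — p * n = 2.75 * 2.13 = 5.8575
Step 2 — Vs / (p*n) = 3.92 / 5.8575 = 0.669227 (6 d.p.)
Step 3 — s = 1 - 0.669227 = 0.330773

0.330773


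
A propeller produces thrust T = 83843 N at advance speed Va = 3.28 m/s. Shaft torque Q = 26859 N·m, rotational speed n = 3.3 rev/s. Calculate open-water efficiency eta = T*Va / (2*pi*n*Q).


Formula: eta = T * Va / (2 * pi * n * Q)
Step 1 — numerator = T * Va = 83843 * 3.28 = 275005.04
Step 2 — 2 * pi * n = 2 * pi * 3.3 = 20.734512
Step 3 — denominator = 20.734512 * 26859 = 556908.26
Step 4 — eta = 275005.04 / 556908.26 ≈ 0.49381 (5 s.f.)

0.49381


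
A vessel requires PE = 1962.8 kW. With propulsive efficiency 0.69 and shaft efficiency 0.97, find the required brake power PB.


Formula: PB = PE / (eta_D * eta_S)
Step 1 — combined efficiency = eta_D * eta_S = 0.69 * 0.97 = 0.6693
Step 2 — PB = 1962.8 / 0.6693 ≈ 2932.6 kW (5 s.f.)

2932.6 kW


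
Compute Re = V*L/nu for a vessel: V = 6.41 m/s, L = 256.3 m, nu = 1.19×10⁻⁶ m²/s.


Formula: Re = V * L / nu
Step 1 — V * L = 6.41 * 256.3 = 1642.883 m^2/s
Step 2 — Re = 1642.883 / 1.19e-6 = 1.38e+09

1.38e+09


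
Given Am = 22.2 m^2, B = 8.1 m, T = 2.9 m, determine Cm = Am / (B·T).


Formula: Cm = Am / (B * T)
Step 1 — B * T = 8.1 * 2.9 = 23.49 m^2
Step 2 — Cm = 22.2 / 23.49 ≈ 0.94508 (5 s.f.)

0.94508


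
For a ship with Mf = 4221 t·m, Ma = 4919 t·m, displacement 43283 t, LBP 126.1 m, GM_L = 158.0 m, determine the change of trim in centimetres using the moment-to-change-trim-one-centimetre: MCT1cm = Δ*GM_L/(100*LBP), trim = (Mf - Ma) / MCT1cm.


Formula: net trimming moment = Mf - Ma; MCT1cm = Δ*GM_L/(100*LBP); trim = net moment / MCT1cm
Step 1 — net trimming moment = 4221 - 4919 = -698 t·m
Step 2 — MCT1cm = 43283 * 158.0 / (100 * 126.1) = 542.3247 t·m/cm
Step 3 — trim = -698 / 542.3247 ≈ -1.2871 cm (5 s.f.)

-1.2871 cm


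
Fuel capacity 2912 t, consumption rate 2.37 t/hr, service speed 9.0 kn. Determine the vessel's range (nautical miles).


Formula: endurance = fuel / rate; range = endurance * speed
Step 1 — endurance = 2912 / 2.37 = 1228.692 hours
Step 2 — range = 1228.692 * 9.0 ≈ 11058 nautical miles (5 s.f.)

11058 NM


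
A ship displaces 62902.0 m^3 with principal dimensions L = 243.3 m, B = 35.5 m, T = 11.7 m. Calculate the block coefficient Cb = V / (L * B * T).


Formula: Cb = V / (L * B * T)
Step 1 — L * B * T = 243.3 * 35.5 * 11.7 = 101054.655 m^3
Step 2 — Cb = 62902.0 / 101054.655 ≈ 0.62246 (5 s.f.)

0.62246


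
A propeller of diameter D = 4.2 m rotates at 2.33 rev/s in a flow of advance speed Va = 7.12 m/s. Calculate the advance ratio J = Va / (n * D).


Formula: J = Va / (n * D)
Step 1 — n * D = 2.33 * 4.2 = 9.786
Step 2 — J = 7.12 / 9.786 ≈ 0.72757 (5 s.f.)

0.72757


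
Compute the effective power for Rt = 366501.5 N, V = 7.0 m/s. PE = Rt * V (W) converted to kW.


Formula: PE = Rt * V / 1000 (kW)
Step 1 — PE (W) = 366501.5 * 7.0 = 2565510.5 W
Step 2 — PE (kW) = 2565510.5 / 1000 ≈ 2565.5 kW (5 s.f.)

2565.5 kW


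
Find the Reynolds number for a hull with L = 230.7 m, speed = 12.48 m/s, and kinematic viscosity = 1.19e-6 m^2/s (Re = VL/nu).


Formula: Re = V * L / nu
Step 1 — V * L = 12.48 * 230.7 = 2879.136 m^2/s
Step 2 — Re = 2879.136 / 1.19e-6 = 2.42e+09

2.42e+09


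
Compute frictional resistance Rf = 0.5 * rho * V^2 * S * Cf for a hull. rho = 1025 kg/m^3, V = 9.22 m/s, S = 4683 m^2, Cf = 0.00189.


Formula: Rf = 0.5 * rho * V^2 * S * Cf
Step 1 — V^2 = 9.22^2 = 85.0084
Step 2 — 0.5 * rho * V^2 = 0.5 * 1025 * 85.0084 = 43566.805
Step 3 — Rf = 43566.805 * 4683 * 0.00189 ≈ 385600 N (5 s.f.)

385600 N


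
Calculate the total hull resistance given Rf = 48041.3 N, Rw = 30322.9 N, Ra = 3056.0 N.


Formula: Rt = Rf + Rw + Ra
Substituting: Rt = 48041.3 + 30322.9 + 3056.0
Result: Rt = 81420.2 N

81420.2 N


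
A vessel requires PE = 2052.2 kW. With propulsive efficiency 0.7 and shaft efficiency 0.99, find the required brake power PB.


Formula: PB = PE / (eta_D * eta_S)
Step 1 — combined efficiency = eta_D * eta_S = 0.7 * 0.99 = 0.693
Step 2 — PB = 2052.2 / 0.693 ≈ 2961.3 kW (5 s.f.)

2961.3 kW


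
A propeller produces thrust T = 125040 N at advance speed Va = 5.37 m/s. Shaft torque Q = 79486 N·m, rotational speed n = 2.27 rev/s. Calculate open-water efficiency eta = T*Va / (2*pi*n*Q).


Formula: eta = T * Va / (2 * pi * n * Q)
Step 1 — numerator = T * Va = 125040 * 5.37 = 671464.8
Step 2 — 2 * pi * n = 2 * pi * 2.27 = 14.262831
Step 3 — denominator = 14.262831 * 79486 = 1133695.38
Step 4 — eta = 671464.8 / 1133695.38 ≈ 0.59228 (5 s.f.)

0.59228


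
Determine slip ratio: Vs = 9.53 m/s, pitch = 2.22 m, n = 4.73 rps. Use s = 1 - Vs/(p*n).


Formula: s = 1 - Vs / (p * n)
Step 1 — p * n = 2.22 * 4.73 = 10.5006
Step 2 — Vs / (p*n) = 9.53 / 10.5006 = 0.907567 (6 d.p.)
Step 3 — s = 1 - 0.907567 = 0.092433

0.092433


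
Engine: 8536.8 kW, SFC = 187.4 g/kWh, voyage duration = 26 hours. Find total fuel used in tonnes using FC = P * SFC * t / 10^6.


Formula: FC (tonnes) = P * SFC * t / 1,000,000
Step 1 — P * SFC * t = 8536.8 * 187.4 * 26 = 41594704.32 g
Step 2 — FC (tonnes) = 41594704.32 / 1,000,000 ≈ 41.595 tonnes (5 s.f.)

41.595 tonnes


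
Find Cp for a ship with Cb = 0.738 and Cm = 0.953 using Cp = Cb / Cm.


Formula: Cp = Cb / Cm
Substituting: Cp = 0.738 / 0.953
Result: Cp ≈ 0.77440 (5 s.f.)

0.77440


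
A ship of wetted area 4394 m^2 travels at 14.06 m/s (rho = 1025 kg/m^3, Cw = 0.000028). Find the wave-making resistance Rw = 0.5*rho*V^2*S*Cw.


Formula: Rw = 0.5 * rho * V^2 * S * Cw
Step 1 — V^2 = 14.06^2 = 197.6836
Step 2 — 0.5 * rho * V^2 = 0.5 * 1025 * 197.6836 = 101312.845
Step 3 — Rw = 101312.845 * 4394 * 0.000028 ≈ 12465 N (5 s.f.)

12465 N


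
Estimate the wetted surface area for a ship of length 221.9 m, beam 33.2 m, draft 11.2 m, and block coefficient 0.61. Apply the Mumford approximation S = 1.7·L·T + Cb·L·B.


Formula: S = 1.7*L*T + V/T with V = Cb*L*B*T, i.e. S = L * (1.7*T + Cb*B)
Step 1 — 1.7*T = 1.7 * 11.2 = 19.04 m
Step 2 — Cb*B = 0.61 * 33.2 = 20.252 m
Step 3 — 1.7*T + Cb*B = 19.04 + 20.252 = 39.292 m
Step 4 — S = 221.9 * 39.292 ≈ 8718.9 m^2 (5 s.f.)

8718.9 m^2


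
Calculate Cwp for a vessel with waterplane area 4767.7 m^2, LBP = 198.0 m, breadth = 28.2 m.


Formula: Cwp = Aw / (L * B)
Step 1 — L * B = 198.0 * 28.2 = 5583.6 m^2
Step 2 — Cwp = 4767.7 / 5583.6 ≈ 0.85388 (5 s.f.)

0.85388


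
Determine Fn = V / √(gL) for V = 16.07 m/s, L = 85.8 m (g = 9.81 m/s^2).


Formula: Fn = V / sqrt(g * L)
Step 1 — g * L = 9.81 * 85.8 = 841.698
Step 2 — sqrt(g * L) = sqrt(841.698) = 29.012032
Step 3 — Fn = 16.07 / 29.012032 ≈ 0.55391 (5 s.f.)

0.55391


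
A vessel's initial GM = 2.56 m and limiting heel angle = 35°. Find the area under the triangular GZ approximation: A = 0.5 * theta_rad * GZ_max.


Formula: GZ_max = GM * sin(theta); Area = 0.5 * theta_rad * GZ_max
Step 1 — GZ_max = 2.56 * sin(35°) = 2.56 * 0.573576 = 1.468355 m
Step 2 — theta_rad = 35 * pi/180 = 0.610865 rad
Step 3 — Area = 0.5 * 0.610865 * 1.468355 ≈ 0.44848 m·rad (5 s.f.)

0.44848 m·rad


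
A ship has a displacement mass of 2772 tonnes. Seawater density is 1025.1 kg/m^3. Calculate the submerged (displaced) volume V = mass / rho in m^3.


Formula: V = mass / rho
Step 1 — convert tonnes to kg: 2772 t * 1000 = 2772000 kg
Step 2 — V = 2772000 / 1025.1 ≈ 2704.1 m^3 (5 s.f.)

2704.1 m^3


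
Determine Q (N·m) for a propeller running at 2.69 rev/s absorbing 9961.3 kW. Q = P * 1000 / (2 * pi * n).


Formula: Q = P_W / (2 * pi * n)
Step 1 — P_W = 9961.3 kW * 1000 = 9961300.0 W
Step 2 — 2 * pi * n = 2 * pi * 2.69 = 16.901768
Step 3 — Q = 9961300.0 / 16.901768 ≈ 589360 N·m (5 s.f.)

589360 N·m


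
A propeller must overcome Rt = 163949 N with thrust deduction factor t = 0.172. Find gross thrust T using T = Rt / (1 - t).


Formula: T = Rt / (1 - t)
Step 1 — (1 - t) = 1 - 0.172 = 0.828
Step 2 — T = 163949 / 0.828 ≈ 198010 N (5 s.f.)

198010 N


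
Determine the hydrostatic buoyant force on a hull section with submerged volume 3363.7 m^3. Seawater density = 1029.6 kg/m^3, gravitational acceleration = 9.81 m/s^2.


Formula: Fb = rho * g * V
Substituting: Fb = 1029.6 * 9.81 * 3363.7
Intermediate: 1029.6 * 9.81 = 10100.376
Result: Fb = 10100.376 * 3363.7 ≈ 33975000 N (5 s.f.)

33975000 N


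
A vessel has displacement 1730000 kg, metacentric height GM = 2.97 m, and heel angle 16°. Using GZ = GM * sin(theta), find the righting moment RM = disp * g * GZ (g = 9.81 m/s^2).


Formula: GZ = GM * sin(theta); RM = disp * g * GZ
Step 1 — GZ = 2.97 * sin(16°) = 2.97 * 0.275637 = 0.818642 m
Step 2 — RM = 1730000 * 9.81 * 0.818642 ≈ 13893000 N·m (5 s.f.)

13893000 N·m


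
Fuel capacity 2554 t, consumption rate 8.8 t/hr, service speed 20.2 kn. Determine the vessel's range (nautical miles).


Formula: endurance = fuel / rate; range = endurance * speed
Step 1 — endurance = 2554 / 8.8 = 290.2273 hours
Step 2 — range = 290.2273 * 20.2 ≈ 5862.6 nautical miles (5 s.f.)

5862.6 NM


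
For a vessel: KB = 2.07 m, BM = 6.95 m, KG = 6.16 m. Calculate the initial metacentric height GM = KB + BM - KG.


Formula: GM = KB + BM - KG
Step 1 — KM = KB + BM = 2.07 + 6.95 = 9.02 m
Step 2 — GM = KM - KG = 9.02 - 6.16 = 2.86 m

2.86 m


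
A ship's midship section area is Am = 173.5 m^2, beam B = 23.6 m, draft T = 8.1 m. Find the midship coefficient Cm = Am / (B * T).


Formula: Cm = Am / (B * T)
Step 1 — B * T = 23.6 * 8.1 = 191.16 m^2
Step 2 — Cm = 173.5 / 191.16 ≈ 0.90762 (5 s.f.)

0.90762


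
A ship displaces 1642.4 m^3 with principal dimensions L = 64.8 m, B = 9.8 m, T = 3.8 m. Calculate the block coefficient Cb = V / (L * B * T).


Formula: Cb = V / (L * B * T)
Step 1 — L * B * T = 64.8 * 9.8 * 3.8 = 2413.152 m^3
Step 2 — Cb = 1642.4 / 2413.152 ≈ 0.68060 (5 s.f.)

0.68060


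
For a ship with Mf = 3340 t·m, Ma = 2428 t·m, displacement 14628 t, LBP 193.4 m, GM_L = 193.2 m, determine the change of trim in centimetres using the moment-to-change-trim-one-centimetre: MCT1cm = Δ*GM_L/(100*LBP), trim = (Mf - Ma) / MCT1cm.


Formula: net trimming moment = Mf - Ma; MCT1cm = Δ*GM_L/(100*LBP); trim = net moment / MCT1cm
Step 1 — net trimming moment = 3340 - 2428 = 912 t·m
Step 2 — MCT1cm = 14628 * 193.2 / (100 * 193.4) = 146.1287 t·m/cm
Step 3 — trim = 912 / 146.1287 ≈ 6.2411 cm (5 s.f.)

6.2411 cm


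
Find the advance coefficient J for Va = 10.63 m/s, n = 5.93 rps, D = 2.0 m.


Formula: J = Va / (n * D)
Step 1 — n * D = 5.93 * 2.0 = 11.86
Step 2 — J = 10.63 / 11.86 ≈ 0.89629 (5 s.f.)

0.89629


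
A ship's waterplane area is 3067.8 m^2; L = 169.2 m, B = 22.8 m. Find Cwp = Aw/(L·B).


Formula: Cwp = Aw / (L * B)
Step 1 — L * B = 169.2 * 22.8 = 3857.76 m^2
Step 2 — Cwp = 3067.8 / 3857.76 ≈ 0.79523 (5 s.f.)

0.79523


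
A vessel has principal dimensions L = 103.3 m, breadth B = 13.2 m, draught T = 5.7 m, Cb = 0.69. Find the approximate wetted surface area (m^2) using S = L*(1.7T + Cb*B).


Formula: S = 1.7*L*T + V/T with V = Cb*L*B*T, i.e. S = L * (1.7*T + Cb*B)
Step 1 — 1.7*T = 1.7 * 5.7 = 9.69 m
Step 2 — Cb*B = 0.69 * 13.2 = 9.108 m
Step 3 — 1.7*T + Cb*B = 9.69 + 9.108 = 18.798 m
Step 4 — S = 103.3 * 18.798 ≈ 1941.8 m^2 (5 s.f.)

1941.8 m^2


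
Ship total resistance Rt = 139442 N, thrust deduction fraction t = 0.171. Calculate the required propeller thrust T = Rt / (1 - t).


Formula: T = Rt / (1 - t)
Step 1 — (1 - t) = 1 - 0.171 = 0.829
Step 2 — T = 139442 / 0.829 ≈ 168210 N (5 s.f.)

168210 N


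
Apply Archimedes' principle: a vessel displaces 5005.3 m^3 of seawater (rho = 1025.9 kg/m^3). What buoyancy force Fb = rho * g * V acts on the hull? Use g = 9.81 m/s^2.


Formula: Fb = rho * g * V
Substituting: Fb = 1025.9 * 9.81 * 5005.3
Intermediate: 1025.9 * 9.81 = 10064.079
Result: Fb = 10064.079 * 5005.3 ≈ 50374000 N (5 s.f.)

50374000 N


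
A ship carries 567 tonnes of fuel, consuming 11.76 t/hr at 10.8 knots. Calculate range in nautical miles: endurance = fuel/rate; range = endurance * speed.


Formula: endurance = fuel / rate; range = endurance * speed
Step 1 — endurance = 567 / 11.76 = 48.2143 hours
Step 2 — range = 48.2143 * 10.8 ≈ 520.71 nautical miles (5 s.f.)

520.71 NM


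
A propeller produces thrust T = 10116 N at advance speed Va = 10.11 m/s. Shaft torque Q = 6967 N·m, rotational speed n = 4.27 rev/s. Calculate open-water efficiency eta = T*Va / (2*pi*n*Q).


Formula: eta = T * Va / (2 * pi * n * Q)
Step 1 — numerator = T * Va = 10116 * 10.11 = 102272.76
Step 2 — 2 * pi * n = 2 * pi * 4.27 = 26.829201
Step 3 — denominator = 26.829201 * 6967 = 186919.04
Step 4 — eta = 102272.76 / 186919.04 ≈ 0.54715 (5 s.f.)

0.54715


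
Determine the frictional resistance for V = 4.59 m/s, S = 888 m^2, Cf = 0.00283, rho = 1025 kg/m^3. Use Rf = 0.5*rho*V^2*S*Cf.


Formula: Rf = 0.5 * rho * V^2 * S * Cf
Step 1 — V^2 = 4.59^2 = 21.0681
Step 2 — 0.5 * rho * V^2 = 0.5 * 1025 * 21.0681 = 10797.40125
Step 3 — Rf = 10797.40125 * 888 * 0.00283 ≈ 27134 N (5 s.f.)

27134 N


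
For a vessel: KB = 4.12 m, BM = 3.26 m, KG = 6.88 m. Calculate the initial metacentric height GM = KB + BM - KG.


Formula: GM = KB + BM - KG
Step 1 — KM = KB + BM = 4.12 + 3.26 = 7.38 m
Step 2 — GM = KM - KG = 7.38 - 6.88 = 0.5 m

0.5 m


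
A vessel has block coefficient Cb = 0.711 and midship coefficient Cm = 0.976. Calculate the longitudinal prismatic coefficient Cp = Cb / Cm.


Formula: Cp = Cb / Cm
Substituting: Cp = 0.711 / 0.976
Result: Cp ≈ 0.72848 (5 s.f.)

0.72848


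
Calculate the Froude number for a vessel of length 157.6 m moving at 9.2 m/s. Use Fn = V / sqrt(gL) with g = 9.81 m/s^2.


Formula: Fn = V / sqrt(g * L)
Step 1 — g * L = 9.81 * 157.6 = 1546.056
Step 2 — sqrt(g * L) = sqrt(1546.056) = 39.319919
Step 3 — Fn = 9.2 / 39.319919 ≈ 0.23398 (5 s.f.)

0.23398


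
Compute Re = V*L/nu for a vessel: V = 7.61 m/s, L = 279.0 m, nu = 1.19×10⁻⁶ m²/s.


Formula: Re = V * L / nu
Step 1 — V * L = 7.61 * 279.0 = 2123.19 m^2/s
Step 2 — Re = 2123.19 / 1.19e-6 = 1.78e+09

1.78e+09


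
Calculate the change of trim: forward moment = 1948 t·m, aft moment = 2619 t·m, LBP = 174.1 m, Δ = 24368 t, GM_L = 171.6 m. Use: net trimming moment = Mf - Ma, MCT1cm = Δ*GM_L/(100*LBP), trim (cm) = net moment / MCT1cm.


Formula: net trimming moment = Mf - Ma; MCT1cm = Δ*GM_L/(100*LBP); trim = net moment / MCT1cm
Step 1 — net trimming moment = 1948 - 2619 = -671 t·m
Step 2 — MCT1cm = 24368 * 171.6 / (100 * 174.1) = 240.1809 t·m/cm
Step 3 — trim = -671 / 240.1809 ≈ -2.7937 cm (5 s.f.)

-2.7937 cm


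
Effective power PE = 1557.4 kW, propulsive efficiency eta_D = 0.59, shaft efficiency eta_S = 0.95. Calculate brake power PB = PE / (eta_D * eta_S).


Formula: PB = PE / (eta_D * eta_S)
Step 1 — combined efficiency = eta_D * eta_S = 0.59 * 0.95 = 0.5605
Step 2 — PB = 1557.4 / 0.5605 ≈ 2778.6 kW (5 s.f.)

2778.6 kW


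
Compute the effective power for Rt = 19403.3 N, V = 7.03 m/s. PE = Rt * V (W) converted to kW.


Formula: PE = Rt * V / 1000 (kW)
Step 1 — PE (W) = 19403.3 * 7.03 = 136405.199 W
Step 2 — PE (kW) = 136405.199 / 1000 ≈ 136.41 kW (5 s.f.)

136.41 kW


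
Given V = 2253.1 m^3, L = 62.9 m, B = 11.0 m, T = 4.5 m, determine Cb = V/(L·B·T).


Formula: Cb = V / (L * B * T)
Step 1 — L * B * T = 62.9 * 11.0 * 4.5 = 3113.55 m^3
Step 2 — Cb = 2253.1 / 3113.55 ≈ 0.72364 (5 s.f.)

0.72364


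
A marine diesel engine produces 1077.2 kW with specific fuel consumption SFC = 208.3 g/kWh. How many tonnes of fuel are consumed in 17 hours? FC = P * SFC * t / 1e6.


Formula: FC (tonnes) = P * SFC * t / 1,000,000
Step 1 — P * SFC * t = 1077.2 * 208.3 * 17 = 3814472.92 g
Step 2 — FC (tonnes) = 3814472.92 / 1,000,000 ≈ 3.8145 tonnes (5 s.f.)

3.8145 tonnes


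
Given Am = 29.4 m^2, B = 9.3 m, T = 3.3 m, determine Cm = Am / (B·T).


Formula: Cm = Am / (B * T)
Step 1 — B * T = 9.3 * 3.3 = 30.69 m^2
Step 2 — Cm = 29.4 / 30.69 ≈ 0.95797 (5 s.f.)

0.95797


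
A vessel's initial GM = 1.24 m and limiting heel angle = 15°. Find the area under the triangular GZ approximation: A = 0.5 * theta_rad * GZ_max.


Formula: GZ_max = GM * sin(theta); Area = 0.5 * theta_rad * GZ_max
Step 1 — GZ_max = 1.24 * sin(15°) = 1.24 * 0.258819 = 0.320936 m
Step 2 — theta_rad = 15 * pi/180 = 0.261799 rad
Step 3 — Area = 0.5 * 0.261799 * 0.320936 ≈ 0.042010 m·rad (5 s.f.)

0.042010 m·rad


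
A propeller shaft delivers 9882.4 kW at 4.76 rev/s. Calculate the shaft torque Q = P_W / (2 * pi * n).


Formula: Q = P_W / (2 * pi * n)
Step 1 — P_W = 9882.4 kW * 1000 = 9882400.0 W
Step 2 — 2 * pi * n = 2 * pi * 4.76 = 29.907962
Step 3 — Q = 9882400.0 / 29.907962 ≈ 330430 N·m (5 s.f.)

330430 N·m


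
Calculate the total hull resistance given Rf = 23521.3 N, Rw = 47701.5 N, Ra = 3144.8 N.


Formula: Rt = Rf + Rw + Ra
Substituting: Rt = 23521.3 + 47701.5 + 3144.8
Result: Rt = 74367.6 N

74367.6 N


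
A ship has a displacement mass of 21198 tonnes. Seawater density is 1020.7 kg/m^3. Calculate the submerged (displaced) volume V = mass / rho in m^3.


Formula: V = mass / rho
Step 1 — convert tonnes to kg: 21198 t * 1000 = 21198000 kg
Step 2 — V = 21198000 / 1020.7 ≈ 20768 m^3 (5 s.f.)

20768 m^3


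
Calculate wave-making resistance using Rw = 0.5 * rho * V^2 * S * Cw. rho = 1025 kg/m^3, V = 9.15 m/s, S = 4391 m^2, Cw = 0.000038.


Formula: Rw = 0.5 * rho * V^2 * S * Cw
Step 1 — V^2 = 9.15^2 = 83.7225
Step 2 — 0.5 * rho * V^2 = 0.5 * 1025 * 83.7225 = 42907.78125
Step 3 — Rw = 42907.78125 * 4391 * 0.000038 ≈ 7159.5 N (5 s.f.)

7159.5 N


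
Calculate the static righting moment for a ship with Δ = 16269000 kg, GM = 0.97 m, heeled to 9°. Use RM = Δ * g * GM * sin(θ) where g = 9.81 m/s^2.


Formula: GZ = GM * sin(theta); RM = disp * g * GZ
Step 1 — GZ = 0.97 * sin(9°) = 0.97 * 0.156434 = 0.151741 m
Step 2 — RM = 16269000 * 9.81 * 0.151741 ≈ 24218000 N·m (5 s.f.)

24218000 N·m


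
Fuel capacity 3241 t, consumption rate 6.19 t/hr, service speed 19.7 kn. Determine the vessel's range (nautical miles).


Formula: endurance = fuel / rate; range = endurance * speed
Step 1 — endurance = 3241 / 6.19 = 523.5864 hours
Step 2 — range = 523.5864 * 19.7 ≈ 10315 nautical miles (5 s.f.)

10315 NM


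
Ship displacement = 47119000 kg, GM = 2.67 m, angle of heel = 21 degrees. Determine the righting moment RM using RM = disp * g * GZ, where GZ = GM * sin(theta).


Formula: GZ = GM * sin(theta); RM = disp * g * GZ
Step 1 — GZ = 2.67 * sin(21°) = 2.67 * 0.358368 = 0.956843 m
Step 2 — RM = 47119000 * 9.81 * 0.956843 ≈ 442290000 N·m (5 s.f.)

442290000 N·m


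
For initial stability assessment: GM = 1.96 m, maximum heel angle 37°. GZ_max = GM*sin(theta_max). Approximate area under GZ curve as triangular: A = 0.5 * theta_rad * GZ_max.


Formula: GZ_max = GM * sin(theta); Area = 0.5 * theta_rad * GZ_max
Step 1 — GZ_max = 1.96 * sin(37°) = 1.96 * 0.601815 = 1.179557 m
Step 2 — theta_rad = 37 * pi/180 = 0.645772 rad
Step 3 — Area = 0.5 * 0.645772 * 1.179557 ≈ 0.38086 m·rad (5 s.f.)

0.38086 m·rad


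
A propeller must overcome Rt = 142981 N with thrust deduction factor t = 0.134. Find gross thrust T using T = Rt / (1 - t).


Formula: T = Rt / (1 - t)
Step 1 — (1 - t) = 1 - 0.134 = 0.866
Step 2 — T = 142981 / 0.866 ≈ 165110 N (5 s.f.)

165110 N


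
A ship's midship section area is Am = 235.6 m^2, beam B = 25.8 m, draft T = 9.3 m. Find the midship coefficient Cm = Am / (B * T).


Formula: Cm = Am / (B * T)
Step 1 — B * T = 25.8 * 9.3 = 239.94 m^2
Step 2 — Cm = 235.6 / 239.94 ≈ 0.98191 (5 s.f.)

0.98191
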